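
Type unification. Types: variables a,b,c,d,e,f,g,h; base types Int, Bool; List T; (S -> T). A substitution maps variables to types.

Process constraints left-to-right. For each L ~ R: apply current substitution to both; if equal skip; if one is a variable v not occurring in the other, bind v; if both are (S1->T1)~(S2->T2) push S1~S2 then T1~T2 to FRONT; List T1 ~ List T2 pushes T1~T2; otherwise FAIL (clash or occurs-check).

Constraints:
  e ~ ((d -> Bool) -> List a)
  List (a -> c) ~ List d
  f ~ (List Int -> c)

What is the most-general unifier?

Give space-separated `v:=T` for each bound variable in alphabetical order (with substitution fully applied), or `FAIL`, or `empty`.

Answer: d:=(a -> c) e:=(((a -> c) -> Bool) -> List a) f:=(List Int -> c)

Derivation:
step 1: unify e ~ ((d -> Bool) -> List a)  [subst: {-} | 2 pending]
  bind e := ((d -> Bool) -> List a)
step 2: unify List (a -> c) ~ List d  [subst: {e:=((d -> Bool) -> List a)} | 1 pending]
  -> decompose List: push (a -> c)~d
step 3: unify (a -> c) ~ d  [subst: {e:=((d -> Bool) -> List a)} | 1 pending]
  bind d := (a -> c)
step 4: unify f ~ (List Int -> c)  [subst: {e:=((d -> Bool) -> List a), d:=(a -> c)} | 0 pending]
  bind f := (List Int -> c)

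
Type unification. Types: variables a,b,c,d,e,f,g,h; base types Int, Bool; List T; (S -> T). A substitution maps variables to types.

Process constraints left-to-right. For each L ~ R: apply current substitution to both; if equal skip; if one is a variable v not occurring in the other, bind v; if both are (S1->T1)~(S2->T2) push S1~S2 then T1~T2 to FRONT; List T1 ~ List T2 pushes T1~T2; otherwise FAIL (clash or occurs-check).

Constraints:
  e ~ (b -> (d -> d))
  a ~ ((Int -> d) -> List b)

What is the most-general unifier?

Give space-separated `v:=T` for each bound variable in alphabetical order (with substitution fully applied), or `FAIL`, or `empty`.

step 1: unify e ~ (b -> (d -> d))  [subst: {-} | 1 pending]
  bind e := (b -> (d -> d))
step 2: unify a ~ ((Int -> d) -> List b)  [subst: {e:=(b -> (d -> d))} | 0 pending]
  bind a := ((Int -> d) -> List b)

Answer: a:=((Int -> d) -> List b) e:=(b -> (d -> d))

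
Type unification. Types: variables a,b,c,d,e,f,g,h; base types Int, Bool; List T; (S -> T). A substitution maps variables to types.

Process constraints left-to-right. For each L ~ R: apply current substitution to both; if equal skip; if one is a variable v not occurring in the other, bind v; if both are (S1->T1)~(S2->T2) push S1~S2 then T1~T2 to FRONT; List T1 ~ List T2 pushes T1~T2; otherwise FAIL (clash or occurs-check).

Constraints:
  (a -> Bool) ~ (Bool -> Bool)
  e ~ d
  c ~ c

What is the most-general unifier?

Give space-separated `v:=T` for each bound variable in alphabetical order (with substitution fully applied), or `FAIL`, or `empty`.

Answer: a:=Bool e:=d

Derivation:
step 1: unify (a -> Bool) ~ (Bool -> Bool)  [subst: {-} | 2 pending]
  -> decompose arrow: push a~Bool, Bool~Bool
step 2: unify a ~ Bool  [subst: {-} | 3 pending]
  bind a := Bool
step 3: unify Bool ~ Bool  [subst: {a:=Bool} | 2 pending]
  -> identical, skip
step 4: unify e ~ d  [subst: {a:=Bool} | 1 pending]
  bind e := d
step 5: unify c ~ c  [subst: {a:=Bool, e:=d} | 0 pending]
  -> identical, skip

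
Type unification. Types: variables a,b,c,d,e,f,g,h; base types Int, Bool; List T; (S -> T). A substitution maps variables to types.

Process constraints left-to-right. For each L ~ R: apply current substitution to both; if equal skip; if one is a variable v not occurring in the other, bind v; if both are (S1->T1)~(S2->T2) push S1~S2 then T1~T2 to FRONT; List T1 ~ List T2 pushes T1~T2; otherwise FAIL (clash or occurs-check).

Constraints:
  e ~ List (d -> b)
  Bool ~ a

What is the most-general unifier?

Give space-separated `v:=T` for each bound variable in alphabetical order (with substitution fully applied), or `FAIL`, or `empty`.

Answer: a:=Bool e:=List (d -> b)

Derivation:
step 1: unify e ~ List (d -> b)  [subst: {-} | 1 pending]
  bind e := List (d -> b)
step 2: unify Bool ~ a  [subst: {e:=List (d -> b)} | 0 pending]
  bind a := Bool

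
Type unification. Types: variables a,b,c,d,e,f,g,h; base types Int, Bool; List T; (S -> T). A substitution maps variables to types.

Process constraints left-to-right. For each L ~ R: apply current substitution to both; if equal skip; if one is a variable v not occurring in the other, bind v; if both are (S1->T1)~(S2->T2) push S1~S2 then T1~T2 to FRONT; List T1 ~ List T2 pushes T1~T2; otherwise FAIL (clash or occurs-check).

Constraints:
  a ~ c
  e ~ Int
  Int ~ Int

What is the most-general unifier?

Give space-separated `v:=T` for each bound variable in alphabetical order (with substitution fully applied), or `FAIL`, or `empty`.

Answer: a:=c e:=Int

Derivation:
step 1: unify a ~ c  [subst: {-} | 2 pending]
  bind a := c
step 2: unify e ~ Int  [subst: {a:=c} | 1 pending]
  bind e := Int
step 3: unify Int ~ Int  [subst: {a:=c, e:=Int} | 0 pending]
  -> identical, skip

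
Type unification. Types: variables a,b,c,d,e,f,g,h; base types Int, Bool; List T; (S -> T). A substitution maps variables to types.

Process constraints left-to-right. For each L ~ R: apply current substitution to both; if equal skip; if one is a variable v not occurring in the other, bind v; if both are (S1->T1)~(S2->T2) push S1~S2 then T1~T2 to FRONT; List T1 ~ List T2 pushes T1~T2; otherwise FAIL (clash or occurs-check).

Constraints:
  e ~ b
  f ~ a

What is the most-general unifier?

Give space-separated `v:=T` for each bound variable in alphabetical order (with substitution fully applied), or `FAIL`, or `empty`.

step 1: unify e ~ b  [subst: {-} | 1 pending]
  bind e := b
step 2: unify f ~ a  [subst: {e:=b} | 0 pending]
  bind f := a

Answer: e:=b f:=a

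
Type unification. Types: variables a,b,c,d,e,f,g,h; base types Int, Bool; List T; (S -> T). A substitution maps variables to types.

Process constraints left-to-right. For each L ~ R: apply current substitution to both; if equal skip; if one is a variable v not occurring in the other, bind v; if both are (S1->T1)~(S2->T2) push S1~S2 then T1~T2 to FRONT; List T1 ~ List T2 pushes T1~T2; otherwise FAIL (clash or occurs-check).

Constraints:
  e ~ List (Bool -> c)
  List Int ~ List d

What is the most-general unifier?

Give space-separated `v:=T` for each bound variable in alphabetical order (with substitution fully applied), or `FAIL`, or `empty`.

step 1: unify e ~ List (Bool -> c)  [subst: {-} | 1 pending]
  bind e := List (Bool -> c)
step 2: unify List Int ~ List d  [subst: {e:=List (Bool -> c)} | 0 pending]
  -> decompose List: push Int~d
step 3: unify Int ~ d  [subst: {e:=List (Bool -> c)} | 0 pending]
  bind d := Int

Answer: d:=Int e:=List (Bool -> c)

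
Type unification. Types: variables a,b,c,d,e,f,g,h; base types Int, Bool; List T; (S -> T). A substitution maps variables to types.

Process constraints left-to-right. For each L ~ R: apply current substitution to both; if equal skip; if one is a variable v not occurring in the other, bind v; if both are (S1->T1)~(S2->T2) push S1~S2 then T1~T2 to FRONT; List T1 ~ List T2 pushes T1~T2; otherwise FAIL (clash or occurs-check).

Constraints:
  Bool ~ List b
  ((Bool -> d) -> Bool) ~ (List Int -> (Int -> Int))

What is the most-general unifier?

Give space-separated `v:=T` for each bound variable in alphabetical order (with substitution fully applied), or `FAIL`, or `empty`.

step 1: unify Bool ~ List b  [subst: {-} | 1 pending]
  clash: Bool vs List b

Answer: FAIL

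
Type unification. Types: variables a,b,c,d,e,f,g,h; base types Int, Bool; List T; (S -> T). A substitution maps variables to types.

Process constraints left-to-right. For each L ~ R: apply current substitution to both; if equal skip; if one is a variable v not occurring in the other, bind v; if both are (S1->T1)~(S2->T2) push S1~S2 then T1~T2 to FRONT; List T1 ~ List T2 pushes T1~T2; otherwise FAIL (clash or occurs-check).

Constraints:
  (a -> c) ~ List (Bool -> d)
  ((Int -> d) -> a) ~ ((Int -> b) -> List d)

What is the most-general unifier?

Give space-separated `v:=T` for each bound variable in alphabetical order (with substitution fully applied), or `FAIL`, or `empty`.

step 1: unify (a -> c) ~ List (Bool -> d)  [subst: {-} | 1 pending]
  clash: (a -> c) vs List (Bool -> d)

Answer: FAIL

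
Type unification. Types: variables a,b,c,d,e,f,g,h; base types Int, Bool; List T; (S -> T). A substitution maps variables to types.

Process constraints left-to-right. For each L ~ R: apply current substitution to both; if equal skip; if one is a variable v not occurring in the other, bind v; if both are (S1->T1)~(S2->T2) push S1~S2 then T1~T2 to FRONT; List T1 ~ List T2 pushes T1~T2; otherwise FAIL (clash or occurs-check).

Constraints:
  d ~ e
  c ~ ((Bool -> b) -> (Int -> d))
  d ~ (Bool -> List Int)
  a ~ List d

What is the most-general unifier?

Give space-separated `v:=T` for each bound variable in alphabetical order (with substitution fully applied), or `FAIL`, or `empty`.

step 1: unify d ~ e  [subst: {-} | 3 pending]
  bind d := e
step 2: unify c ~ ((Bool -> b) -> (Int -> e))  [subst: {d:=e} | 2 pending]
  bind c := ((Bool -> b) -> (Int -> e))
step 3: unify e ~ (Bool -> List Int)  [subst: {d:=e, c:=((Bool -> b) -> (Int -> e))} | 1 pending]
  bind e := (Bool -> List Int)
step 4: unify a ~ List (Bool -> List Int)  [subst: {d:=e, c:=((Bool -> b) -> (Int -> e)), e:=(Bool -> List Int)} | 0 pending]
  bind a := List (Bool -> List Int)

Answer: a:=List (Bool -> List Int) c:=((Bool -> b) -> (Int -> (Bool -> List Int))) d:=(Bool -> List Int) e:=(Bool -> List Int)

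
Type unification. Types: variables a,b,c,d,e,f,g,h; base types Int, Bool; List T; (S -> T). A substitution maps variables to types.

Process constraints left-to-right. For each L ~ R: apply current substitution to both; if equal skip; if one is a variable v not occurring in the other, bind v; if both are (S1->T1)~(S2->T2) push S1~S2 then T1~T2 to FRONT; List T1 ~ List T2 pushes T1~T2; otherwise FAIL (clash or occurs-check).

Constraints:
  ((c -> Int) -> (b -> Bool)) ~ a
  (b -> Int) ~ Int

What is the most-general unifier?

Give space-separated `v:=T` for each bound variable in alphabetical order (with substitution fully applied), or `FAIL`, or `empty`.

Answer: FAIL

Derivation:
step 1: unify ((c -> Int) -> (b -> Bool)) ~ a  [subst: {-} | 1 pending]
  bind a := ((c -> Int) -> (b -> Bool))
step 2: unify (b -> Int) ~ Int  [subst: {a:=((c -> Int) -> (b -> Bool))} | 0 pending]
  clash: (b -> Int) vs Int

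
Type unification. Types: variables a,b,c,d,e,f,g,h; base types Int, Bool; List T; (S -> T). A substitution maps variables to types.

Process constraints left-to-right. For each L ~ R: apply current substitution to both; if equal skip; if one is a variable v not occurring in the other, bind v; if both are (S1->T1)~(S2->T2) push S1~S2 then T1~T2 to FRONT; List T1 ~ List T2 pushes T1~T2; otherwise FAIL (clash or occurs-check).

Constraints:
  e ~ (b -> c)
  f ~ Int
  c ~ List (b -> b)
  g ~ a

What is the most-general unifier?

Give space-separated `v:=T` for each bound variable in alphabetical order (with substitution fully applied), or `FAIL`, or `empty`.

step 1: unify e ~ (b -> c)  [subst: {-} | 3 pending]
  bind e := (b -> c)
step 2: unify f ~ Int  [subst: {e:=(b -> c)} | 2 pending]
  bind f := Int
step 3: unify c ~ List (b -> b)  [subst: {e:=(b -> c), f:=Int} | 1 pending]
  bind c := List (b -> b)
step 4: unify g ~ a  [subst: {e:=(b -> c), f:=Int, c:=List (b -> b)} | 0 pending]
  bind g := a

Answer: c:=List (b -> b) e:=(b -> List (b -> b)) f:=Int g:=a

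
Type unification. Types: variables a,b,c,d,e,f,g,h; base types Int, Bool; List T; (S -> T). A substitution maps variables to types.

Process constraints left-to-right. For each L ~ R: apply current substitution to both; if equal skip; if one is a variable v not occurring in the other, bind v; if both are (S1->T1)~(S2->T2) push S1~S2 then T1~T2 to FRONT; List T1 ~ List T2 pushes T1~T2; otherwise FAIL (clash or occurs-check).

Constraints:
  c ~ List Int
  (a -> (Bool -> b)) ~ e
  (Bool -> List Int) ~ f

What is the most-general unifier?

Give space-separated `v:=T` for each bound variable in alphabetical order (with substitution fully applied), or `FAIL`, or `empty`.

step 1: unify c ~ List Int  [subst: {-} | 2 pending]
  bind c := List Int
step 2: unify (a -> (Bool -> b)) ~ e  [subst: {c:=List Int} | 1 pending]
  bind e := (a -> (Bool -> b))
step 3: unify (Bool -> List Int) ~ f  [subst: {c:=List Int, e:=(a -> (Bool -> b))} | 0 pending]
  bind f := (Bool -> List Int)

Answer: c:=List Int e:=(a -> (Bool -> b)) f:=(Bool -> List Int)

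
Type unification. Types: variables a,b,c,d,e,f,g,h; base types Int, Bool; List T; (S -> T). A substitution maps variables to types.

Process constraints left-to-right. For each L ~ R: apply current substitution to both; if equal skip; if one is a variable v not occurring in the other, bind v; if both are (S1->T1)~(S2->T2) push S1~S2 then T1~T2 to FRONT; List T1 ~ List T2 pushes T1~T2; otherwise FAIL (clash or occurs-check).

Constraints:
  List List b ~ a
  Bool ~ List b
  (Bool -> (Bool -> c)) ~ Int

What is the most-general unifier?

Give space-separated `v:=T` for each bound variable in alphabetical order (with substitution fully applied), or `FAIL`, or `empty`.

Answer: FAIL

Derivation:
step 1: unify List List b ~ a  [subst: {-} | 2 pending]
  bind a := List List b
step 2: unify Bool ~ List b  [subst: {a:=List List b} | 1 pending]
  clash: Bool vs List b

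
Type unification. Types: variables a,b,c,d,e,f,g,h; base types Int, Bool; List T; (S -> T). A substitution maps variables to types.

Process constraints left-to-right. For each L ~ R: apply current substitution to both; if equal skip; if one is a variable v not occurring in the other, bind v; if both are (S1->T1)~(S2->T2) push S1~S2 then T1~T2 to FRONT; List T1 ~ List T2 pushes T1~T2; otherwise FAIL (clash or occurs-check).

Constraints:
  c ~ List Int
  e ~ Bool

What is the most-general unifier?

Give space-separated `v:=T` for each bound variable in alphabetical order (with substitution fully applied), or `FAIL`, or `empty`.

step 1: unify c ~ List Int  [subst: {-} | 1 pending]
  bind c := List Int
step 2: unify e ~ Bool  [subst: {c:=List Int} | 0 pending]
  bind e := Bool

Answer: c:=List Int e:=Bool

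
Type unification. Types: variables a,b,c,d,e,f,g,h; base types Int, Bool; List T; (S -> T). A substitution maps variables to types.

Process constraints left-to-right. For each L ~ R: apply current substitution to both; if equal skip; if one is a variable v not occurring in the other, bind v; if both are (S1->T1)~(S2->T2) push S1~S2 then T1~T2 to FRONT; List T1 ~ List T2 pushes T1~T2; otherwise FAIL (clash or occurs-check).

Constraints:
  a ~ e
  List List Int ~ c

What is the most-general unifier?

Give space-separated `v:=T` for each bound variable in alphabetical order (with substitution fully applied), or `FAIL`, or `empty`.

step 1: unify a ~ e  [subst: {-} | 1 pending]
  bind a := e
step 2: unify List List Int ~ c  [subst: {a:=e} | 0 pending]
  bind c := List List Int

Answer: a:=e c:=List List Int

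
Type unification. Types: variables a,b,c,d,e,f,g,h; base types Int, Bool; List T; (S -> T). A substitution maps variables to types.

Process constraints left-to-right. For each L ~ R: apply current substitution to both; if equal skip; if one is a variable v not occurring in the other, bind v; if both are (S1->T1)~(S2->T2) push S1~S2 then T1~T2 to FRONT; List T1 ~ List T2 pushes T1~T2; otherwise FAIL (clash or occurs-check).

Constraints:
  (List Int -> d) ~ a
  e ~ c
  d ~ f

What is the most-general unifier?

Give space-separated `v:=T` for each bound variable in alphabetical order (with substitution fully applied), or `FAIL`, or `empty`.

Answer: a:=(List Int -> f) d:=f e:=c

Derivation:
step 1: unify (List Int -> d) ~ a  [subst: {-} | 2 pending]
  bind a := (List Int -> d)
step 2: unify e ~ c  [subst: {a:=(List Int -> d)} | 1 pending]
  bind e := c
step 3: unify d ~ f  [subst: {a:=(List Int -> d), e:=c} | 0 pending]
  bind d := f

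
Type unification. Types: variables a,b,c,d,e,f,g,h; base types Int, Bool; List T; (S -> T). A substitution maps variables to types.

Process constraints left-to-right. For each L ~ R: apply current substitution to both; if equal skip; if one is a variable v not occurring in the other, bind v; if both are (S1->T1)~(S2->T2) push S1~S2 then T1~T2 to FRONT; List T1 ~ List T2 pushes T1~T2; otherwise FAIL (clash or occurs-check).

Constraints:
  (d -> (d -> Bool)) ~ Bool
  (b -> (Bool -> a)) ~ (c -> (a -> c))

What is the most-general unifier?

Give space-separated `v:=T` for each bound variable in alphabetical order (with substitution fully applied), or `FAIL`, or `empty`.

Answer: FAIL

Derivation:
step 1: unify (d -> (d -> Bool)) ~ Bool  [subst: {-} | 1 pending]
  clash: (d -> (d -> Bool)) vs Bool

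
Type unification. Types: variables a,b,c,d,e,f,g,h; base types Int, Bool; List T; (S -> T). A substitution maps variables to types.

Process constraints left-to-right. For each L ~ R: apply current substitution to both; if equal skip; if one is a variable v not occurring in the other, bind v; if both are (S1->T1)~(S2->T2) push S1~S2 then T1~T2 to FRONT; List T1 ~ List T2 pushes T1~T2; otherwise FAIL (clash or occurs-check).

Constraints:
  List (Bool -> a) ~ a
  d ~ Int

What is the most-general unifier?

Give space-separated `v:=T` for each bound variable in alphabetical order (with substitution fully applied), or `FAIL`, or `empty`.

step 1: unify List (Bool -> a) ~ a  [subst: {-} | 1 pending]
  occurs-check fail

Answer: FAIL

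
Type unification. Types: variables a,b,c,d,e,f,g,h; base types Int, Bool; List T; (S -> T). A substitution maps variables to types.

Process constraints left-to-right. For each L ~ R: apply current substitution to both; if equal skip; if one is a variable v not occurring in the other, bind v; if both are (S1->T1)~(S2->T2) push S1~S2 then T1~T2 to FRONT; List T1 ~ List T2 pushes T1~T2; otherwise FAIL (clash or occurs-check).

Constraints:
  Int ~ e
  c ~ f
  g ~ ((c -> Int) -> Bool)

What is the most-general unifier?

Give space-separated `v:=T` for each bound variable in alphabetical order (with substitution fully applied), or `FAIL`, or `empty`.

step 1: unify Int ~ e  [subst: {-} | 2 pending]
  bind e := Int
step 2: unify c ~ f  [subst: {e:=Int} | 1 pending]
  bind c := f
step 3: unify g ~ ((f -> Int) -> Bool)  [subst: {e:=Int, c:=f} | 0 pending]
  bind g := ((f -> Int) -> Bool)

Answer: c:=f e:=Int g:=((f -> Int) -> Bool)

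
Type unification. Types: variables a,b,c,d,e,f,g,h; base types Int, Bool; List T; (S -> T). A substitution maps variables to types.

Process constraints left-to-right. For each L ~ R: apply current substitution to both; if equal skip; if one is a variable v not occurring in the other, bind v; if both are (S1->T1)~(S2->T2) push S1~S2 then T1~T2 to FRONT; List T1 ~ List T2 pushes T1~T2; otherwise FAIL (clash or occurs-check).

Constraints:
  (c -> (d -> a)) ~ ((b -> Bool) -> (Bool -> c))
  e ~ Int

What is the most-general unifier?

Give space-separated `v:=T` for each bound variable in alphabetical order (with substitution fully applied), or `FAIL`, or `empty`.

step 1: unify (c -> (d -> a)) ~ ((b -> Bool) -> (Bool -> c))  [subst: {-} | 1 pending]
  -> decompose arrow: push c~(b -> Bool), (d -> a)~(Bool -> c)
step 2: unify c ~ (b -> Bool)  [subst: {-} | 2 pending]
  bind c := (b -> Bool)
step 3: unify (d -> a) ~ (Bool -> (b -> Bool))  [subst: {c:=(b -> Bool)} | 1 pending]
  -> decompose arrow: push d~Bool, a~(b -> Bool)
step 4: unify d ~ Bool  [subst: {c:=(b -> Bool)} | 2 pending]
  bind d := Bool
step 5: unify a ~ (b -> Bool)  [subst: {c:=(b -> Bool), d:=Bool} | 1 pending]
  bind a := (b -> Bool)
step 6: unify e ~ Int  [subst: {c:=(b -> Bool), d:=Bool, a:=(b -> Bool)} | 0 pending]
  bind e := Int

Answer: a:=(b -> Bool) c:=(b -> Bool) d:=Bool e:=Int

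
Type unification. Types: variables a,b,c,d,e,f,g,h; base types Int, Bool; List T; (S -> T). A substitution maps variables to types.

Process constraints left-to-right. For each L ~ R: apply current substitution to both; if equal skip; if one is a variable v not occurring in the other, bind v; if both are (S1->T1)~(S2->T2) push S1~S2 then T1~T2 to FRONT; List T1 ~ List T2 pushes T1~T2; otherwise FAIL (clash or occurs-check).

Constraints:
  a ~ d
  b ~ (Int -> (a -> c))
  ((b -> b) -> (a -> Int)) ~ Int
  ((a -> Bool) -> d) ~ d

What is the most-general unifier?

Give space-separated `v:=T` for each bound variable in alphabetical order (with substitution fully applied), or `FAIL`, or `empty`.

step 1: unify a ~ d  [subst: {-} | 3 pending]
  bind a := d
step 2: unify b ~ (Int -> (d -> c))  [subst: {a:=d} | 2 pending]
  bind b := (Int -> (d -> c))
step 3: unify (((Int -> (d -> c)) -> (Int -> (d -> c))) -> (d -> Int)) ~ Int  [subst: {a:=d, b:=(Int -> (d -> c))} | 1 pending]
  clash: (((Int -> (d -> c)) -> (Int -> (d -> c))) -> (d -> Int)) vs Int

Answer: FAIL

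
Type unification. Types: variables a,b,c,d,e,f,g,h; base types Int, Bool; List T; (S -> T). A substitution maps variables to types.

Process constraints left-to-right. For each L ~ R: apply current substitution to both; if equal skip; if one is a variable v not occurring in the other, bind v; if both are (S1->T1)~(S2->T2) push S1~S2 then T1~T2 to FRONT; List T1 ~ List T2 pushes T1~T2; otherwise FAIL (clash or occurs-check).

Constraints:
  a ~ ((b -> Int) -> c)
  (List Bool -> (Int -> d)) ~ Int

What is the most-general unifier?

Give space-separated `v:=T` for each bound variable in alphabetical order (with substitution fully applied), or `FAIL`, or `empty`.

step 1: unify a ~ ((b -> Int) -> c)  [subst: {-} | 1 pending]
  bind a := ((b -> Int) -> c)
step 2: unify (List Bool -> (Int -> d)) ~ Int  [subst: {a:=((b -> Int) -> c)} | 0 pending]
  clash: (List Bool -> (Int -> d)) vs Int

Answer: FAIL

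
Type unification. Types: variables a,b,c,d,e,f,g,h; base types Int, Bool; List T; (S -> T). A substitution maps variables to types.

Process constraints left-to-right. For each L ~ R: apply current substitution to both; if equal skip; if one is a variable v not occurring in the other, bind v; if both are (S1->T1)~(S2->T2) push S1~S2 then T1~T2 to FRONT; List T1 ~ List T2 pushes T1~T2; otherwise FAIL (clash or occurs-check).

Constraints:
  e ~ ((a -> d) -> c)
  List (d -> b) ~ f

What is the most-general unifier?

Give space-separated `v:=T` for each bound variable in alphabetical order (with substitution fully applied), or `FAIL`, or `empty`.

step 1: unify e ~ ((a -> d) -> c)  [subst: {-} | 1 pending]
  bind e := ((a -> d) -> c)
step 2: unify List (d -> b) ~ f  [subst: {e:=((a -> d) -> c)} | 0 pending]
  bind f := List (d -> b)

Answer: e:=((a -> d) -> c) f:=List (d -> b)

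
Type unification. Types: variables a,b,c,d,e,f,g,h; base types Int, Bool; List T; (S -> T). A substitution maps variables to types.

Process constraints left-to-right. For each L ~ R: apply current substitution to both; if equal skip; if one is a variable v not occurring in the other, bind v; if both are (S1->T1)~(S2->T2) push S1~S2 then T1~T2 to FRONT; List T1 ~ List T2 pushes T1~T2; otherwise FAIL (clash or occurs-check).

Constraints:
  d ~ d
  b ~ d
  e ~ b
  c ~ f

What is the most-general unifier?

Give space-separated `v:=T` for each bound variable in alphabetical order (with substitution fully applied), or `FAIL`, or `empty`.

Answer: b:=d c:=f e:=d

Derivation:
step 1: unify d ~ d  [subst: {-} | 3 pending]
  -> identical, skip
step 2: unify b ~ d  [subst: {-} | 2 pending]
  bind b := d
step 3: unify e ~ d  [subst: {b:=d} | 1 pending]
  bind e := d
step 4: unify c ~ f  [subst: {b:=d, e:=d} | 0 pending]
  bind c := f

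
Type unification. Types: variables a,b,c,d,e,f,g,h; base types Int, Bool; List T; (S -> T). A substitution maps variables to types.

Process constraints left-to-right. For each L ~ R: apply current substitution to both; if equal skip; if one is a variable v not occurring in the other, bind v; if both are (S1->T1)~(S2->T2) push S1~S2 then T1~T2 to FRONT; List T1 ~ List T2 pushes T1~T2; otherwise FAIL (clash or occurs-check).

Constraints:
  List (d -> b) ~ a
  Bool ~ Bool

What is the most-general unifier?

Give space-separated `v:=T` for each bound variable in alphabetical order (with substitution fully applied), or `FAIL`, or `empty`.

Answer: a:=List (d -> b)

Derivation:
step 1: unify List (d -> b) ~ a  [subst: {-} | 1 pending]
  bind a := List (d -> b)
step 2: unify Bool ~ Bool  [subst: {a:=List (d -> b)} | 0 pending]
  -> identical, skip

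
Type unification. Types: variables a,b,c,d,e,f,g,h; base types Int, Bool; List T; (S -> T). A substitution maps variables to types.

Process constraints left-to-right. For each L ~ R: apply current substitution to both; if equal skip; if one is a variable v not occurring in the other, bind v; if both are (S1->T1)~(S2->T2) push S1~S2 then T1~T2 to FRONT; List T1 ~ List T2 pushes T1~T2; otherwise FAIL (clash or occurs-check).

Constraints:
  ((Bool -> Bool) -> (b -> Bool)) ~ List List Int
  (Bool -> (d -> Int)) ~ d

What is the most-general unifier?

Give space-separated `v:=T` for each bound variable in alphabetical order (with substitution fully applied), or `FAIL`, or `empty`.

Answer: FAIL

Derivation:
step 1: unify ((Bool -> Bool) -> (b -> Bool)) ~ List List Int  [subst: {-} | 1 pending]
  clash: ((Bool -> Bool) -> (b -> Bool)) vs List List Int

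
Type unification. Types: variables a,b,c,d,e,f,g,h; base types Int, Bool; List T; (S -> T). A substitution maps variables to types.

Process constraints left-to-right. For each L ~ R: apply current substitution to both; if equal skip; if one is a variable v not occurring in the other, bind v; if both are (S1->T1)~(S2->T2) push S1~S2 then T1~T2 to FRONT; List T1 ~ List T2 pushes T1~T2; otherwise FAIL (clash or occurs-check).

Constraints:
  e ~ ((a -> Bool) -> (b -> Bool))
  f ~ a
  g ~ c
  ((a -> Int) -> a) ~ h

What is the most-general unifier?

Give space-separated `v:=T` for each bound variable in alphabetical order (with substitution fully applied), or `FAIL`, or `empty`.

step 1: unify e ~ ((a -> Bool) -> (b -> Bool))  [subst: {-} | 3 pending]
  bind e := ((a -> Bool) -> (b -> Bool))
step 2: unify f ~ a  [subst: {e:=((a -> Bool) -> (b -> Bool))} | 2 pending]
  bind f := a
step 3: unify g ~ c  [subst: {e:=((a -> Bool) -> (b -> Bool)), f:=a} | 1 pending]
  bind g := c
step 4: unify ((a -> Int) -> a) ~ h  [subst: {e:=((a -> Bool) -> (b -> Bool)), f:=a, g:=c} | 0 pending]
  bind h := ((a -> Int) -> a)

Answer: e:=((a -> Bool) -> (b -> Bool)) f:=a g:=c h:=((a -> Int) -> a)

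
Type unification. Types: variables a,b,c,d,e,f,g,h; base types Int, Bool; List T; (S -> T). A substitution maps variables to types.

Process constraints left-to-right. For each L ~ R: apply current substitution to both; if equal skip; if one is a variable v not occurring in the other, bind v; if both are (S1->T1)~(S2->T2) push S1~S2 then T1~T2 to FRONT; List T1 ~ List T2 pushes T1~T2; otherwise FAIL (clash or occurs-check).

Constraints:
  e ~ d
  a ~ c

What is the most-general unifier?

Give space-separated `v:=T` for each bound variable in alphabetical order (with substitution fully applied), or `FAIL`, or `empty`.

Answer: a:=c e:=d

Derivation:
step 1: unify e ~ d  [subst: {-} | 1 pending]
  bind e := d
step 2: unify a ~ c  [subst: {e:=d} | 0 pending]
  bind a := c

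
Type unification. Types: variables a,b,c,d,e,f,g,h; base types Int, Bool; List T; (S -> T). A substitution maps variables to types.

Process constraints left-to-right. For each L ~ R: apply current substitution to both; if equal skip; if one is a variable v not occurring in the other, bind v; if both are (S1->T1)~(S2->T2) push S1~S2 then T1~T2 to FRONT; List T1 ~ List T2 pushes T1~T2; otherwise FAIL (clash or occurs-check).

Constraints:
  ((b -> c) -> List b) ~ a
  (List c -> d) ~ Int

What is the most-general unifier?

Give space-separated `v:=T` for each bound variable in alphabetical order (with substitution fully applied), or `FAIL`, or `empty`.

step 1: unify ((b -> c) -> List b) ~ a  [subst: {-} | 1 pending]
  bind a := ((b -> c) -> List b)
step 2: unify (List c -> d) ~ Int  [subst: {a:=((b -> c) -> List b)} | 0 pending]
  clash: (List c -> d) vs Int

Answer: FAIL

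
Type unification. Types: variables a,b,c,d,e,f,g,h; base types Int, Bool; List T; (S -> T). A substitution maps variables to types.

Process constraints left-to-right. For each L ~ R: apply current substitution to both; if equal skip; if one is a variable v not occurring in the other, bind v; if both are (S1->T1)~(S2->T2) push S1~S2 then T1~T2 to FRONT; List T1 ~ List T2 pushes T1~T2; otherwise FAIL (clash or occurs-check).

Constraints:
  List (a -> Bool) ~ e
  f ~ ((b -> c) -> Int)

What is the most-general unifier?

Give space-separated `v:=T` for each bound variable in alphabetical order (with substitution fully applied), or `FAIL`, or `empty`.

Answer: e:=List (a -> Bool) f:=((b -> c) -> Int)

Derivation:
step 1: unify List (a -> Bool) ~ e  [subst: {-} | 1 pending]
  bind e := List (a -> Bool)
step 2: unify f ~ ((b -> c) -> Int)  [subst: {e:=List (a -> Bool)} | 0 pending]
  bind f := ((b -> c) -> Int)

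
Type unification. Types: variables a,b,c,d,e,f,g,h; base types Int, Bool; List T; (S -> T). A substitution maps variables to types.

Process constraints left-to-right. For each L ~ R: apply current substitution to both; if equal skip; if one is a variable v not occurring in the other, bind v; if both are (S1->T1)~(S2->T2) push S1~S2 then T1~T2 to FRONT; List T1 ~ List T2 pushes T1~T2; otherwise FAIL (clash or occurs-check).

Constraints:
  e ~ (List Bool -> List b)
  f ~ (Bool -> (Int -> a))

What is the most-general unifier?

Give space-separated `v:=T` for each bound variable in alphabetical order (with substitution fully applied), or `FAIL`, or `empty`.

step 1: unify e ~ (List Bool -> List b)  [subst: {-} | 1 pending]
  bind e := (List Bool -> List b)
step 2: unify f ~ (Bool -> (Int -> a))  [subst: {e:=(List Bool -> List b)} | 0 pending]
  bind f := (Bool -> (Int -> a))

Answer: e:=(List Bool -> List b) f:=(Bool -> (Int -> a))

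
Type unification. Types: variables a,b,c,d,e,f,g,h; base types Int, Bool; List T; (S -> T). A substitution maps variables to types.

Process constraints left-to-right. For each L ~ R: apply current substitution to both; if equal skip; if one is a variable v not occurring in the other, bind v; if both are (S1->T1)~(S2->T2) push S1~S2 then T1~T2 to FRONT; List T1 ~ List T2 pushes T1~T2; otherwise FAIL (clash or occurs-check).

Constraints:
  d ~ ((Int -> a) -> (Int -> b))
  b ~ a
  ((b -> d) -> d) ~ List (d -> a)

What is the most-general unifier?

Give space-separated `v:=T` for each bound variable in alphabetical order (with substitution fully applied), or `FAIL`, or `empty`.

Answer: FAIL

Derivation:
step 1: unify d ~ ((Int -> a) -> (Int -> b))  [subst: {-} | 2 pending]
  bind d := ((Int -> a) -> (Int -> b))
step 2: unify b ~ a  [subst: {d:=((Int -> a) -> (Int -> b))} | 1 pending]
  bind b := a
step 3: unify ((a -> ((Int -> a) -> (Int -> a))) -> ((Int -> a) -> (Int -> a))) ~ List (((Int -> a) -> (Int -> a)) -> a)  [subst: {d:=((Int -> a) -> (Int -> b)), b:=a} | 0 pending]
  clash: ((a -> ((Int -> a) -> (Int -> a))) -> ((Int -> a) -> (Int -> a))) vs List (((Int -> a) -> (Int -> a)) -> a)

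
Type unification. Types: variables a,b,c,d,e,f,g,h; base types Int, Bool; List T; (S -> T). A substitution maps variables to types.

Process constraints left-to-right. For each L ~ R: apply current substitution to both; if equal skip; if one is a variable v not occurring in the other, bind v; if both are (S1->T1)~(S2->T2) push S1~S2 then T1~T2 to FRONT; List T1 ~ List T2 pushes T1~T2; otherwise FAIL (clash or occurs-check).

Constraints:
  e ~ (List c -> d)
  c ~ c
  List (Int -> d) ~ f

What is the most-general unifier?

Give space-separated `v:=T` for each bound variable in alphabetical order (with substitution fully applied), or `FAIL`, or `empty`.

Answer: e:=(List c -> d) f:=List (Int -> d)

Derivation:
step 1: unify e ~ (List c -> d)  [subst: {-} | 2 pending]
  bind e := (List c -> d)
step 2: unify c ~ c  [subst: {e:=(List c -> d)} | 1 pending]
  -> identical, skip
step 3: unify List (Int -> d) ~ f  [subst: {e:=(List c -> d)} | 0 pending]
  bind f := List (Int -> d)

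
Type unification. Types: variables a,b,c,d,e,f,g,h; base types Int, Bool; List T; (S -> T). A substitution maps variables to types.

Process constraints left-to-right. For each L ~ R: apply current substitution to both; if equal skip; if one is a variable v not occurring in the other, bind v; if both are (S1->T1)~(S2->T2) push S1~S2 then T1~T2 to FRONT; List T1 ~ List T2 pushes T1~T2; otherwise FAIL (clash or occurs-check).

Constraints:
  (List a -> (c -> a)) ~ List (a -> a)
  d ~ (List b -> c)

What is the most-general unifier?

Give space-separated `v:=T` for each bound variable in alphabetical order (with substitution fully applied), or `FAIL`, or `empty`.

Answer: FAIL

Derivation:
step 1: unify (List a -> (c -> a)) ~ List (a -> a)  [subst: {-} | 1 pending]
  clash: (List a -> (c -> a)) vs List (a -> a)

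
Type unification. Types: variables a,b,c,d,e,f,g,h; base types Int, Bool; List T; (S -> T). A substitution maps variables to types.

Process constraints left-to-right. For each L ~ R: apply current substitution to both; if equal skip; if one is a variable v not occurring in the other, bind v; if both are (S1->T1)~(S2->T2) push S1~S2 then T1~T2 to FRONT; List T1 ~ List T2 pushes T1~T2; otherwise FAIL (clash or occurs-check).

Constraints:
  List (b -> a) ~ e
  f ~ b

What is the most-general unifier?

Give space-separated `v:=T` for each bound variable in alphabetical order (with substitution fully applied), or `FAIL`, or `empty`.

step 1: unify List (b -> a) ~ e  [subst: {-} | 1 pending]
  bind e := List (b -> a)
step 2: unify f ~ b  [subst: {e:=List (b -> a)} | 0 pending]
  bind f := b

Answer: e:=List (b -> a) f:=b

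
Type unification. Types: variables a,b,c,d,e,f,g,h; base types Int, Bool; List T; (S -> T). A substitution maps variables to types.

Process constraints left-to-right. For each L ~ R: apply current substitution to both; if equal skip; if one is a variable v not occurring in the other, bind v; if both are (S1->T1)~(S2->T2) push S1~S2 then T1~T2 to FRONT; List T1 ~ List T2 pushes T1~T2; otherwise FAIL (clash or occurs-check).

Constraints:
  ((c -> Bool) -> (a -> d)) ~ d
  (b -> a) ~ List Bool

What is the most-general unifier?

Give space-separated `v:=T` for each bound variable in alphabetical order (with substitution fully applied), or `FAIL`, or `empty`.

step 1: unify ((c -> Bool) -> (a -> d)) ~ d  [subst: {-} | 1 pending]
  occurs-check fail

Answer: FAIL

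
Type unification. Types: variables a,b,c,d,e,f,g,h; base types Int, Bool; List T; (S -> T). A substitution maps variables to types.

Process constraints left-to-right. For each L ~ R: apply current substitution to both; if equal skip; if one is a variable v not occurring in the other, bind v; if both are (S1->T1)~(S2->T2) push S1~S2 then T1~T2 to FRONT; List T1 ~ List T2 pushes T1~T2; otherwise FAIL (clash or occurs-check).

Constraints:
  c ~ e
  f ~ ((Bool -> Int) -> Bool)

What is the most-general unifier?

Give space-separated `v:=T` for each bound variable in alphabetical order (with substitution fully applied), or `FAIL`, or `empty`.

Answer: c:=e f:=((Bool -> Int) -> Bool)

Derivation:
step 1: unify c ~ e  [subst: {-} | 1 pending]
  bind c := e
step 2: unify f ~ ((Bool -> Int) -> Bool)  [subst: {c:=e} | 0 pending]
  bind f := ((Bool -> Int) -> Bool)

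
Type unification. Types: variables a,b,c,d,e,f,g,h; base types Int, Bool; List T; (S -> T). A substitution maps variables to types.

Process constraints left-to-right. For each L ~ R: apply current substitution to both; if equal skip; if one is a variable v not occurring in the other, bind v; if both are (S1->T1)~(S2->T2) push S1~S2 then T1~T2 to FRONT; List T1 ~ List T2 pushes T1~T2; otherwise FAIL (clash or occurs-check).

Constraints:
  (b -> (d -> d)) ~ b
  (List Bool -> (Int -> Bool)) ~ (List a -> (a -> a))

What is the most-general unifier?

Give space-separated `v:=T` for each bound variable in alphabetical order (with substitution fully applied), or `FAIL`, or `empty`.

step 1: unify (b -> (d -> d)) ~ b  [subst: {-} | 1 pending]
  occurs-check fail

Answer: FAIL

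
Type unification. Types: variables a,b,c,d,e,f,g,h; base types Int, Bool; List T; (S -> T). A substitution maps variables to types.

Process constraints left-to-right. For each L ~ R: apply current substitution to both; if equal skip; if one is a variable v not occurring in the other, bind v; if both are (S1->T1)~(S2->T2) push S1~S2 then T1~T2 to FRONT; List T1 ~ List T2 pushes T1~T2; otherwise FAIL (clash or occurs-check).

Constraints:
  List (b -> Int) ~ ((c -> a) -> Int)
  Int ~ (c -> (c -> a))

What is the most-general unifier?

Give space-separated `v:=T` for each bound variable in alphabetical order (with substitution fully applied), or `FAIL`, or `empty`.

step 1: unify List (b -> Int) ~ ((c -> a) -> Int)  [subst: {-} | 1 pending]
  clash: List (b -> Int) vs ((c -> a) -> Int)

Answer: FAIL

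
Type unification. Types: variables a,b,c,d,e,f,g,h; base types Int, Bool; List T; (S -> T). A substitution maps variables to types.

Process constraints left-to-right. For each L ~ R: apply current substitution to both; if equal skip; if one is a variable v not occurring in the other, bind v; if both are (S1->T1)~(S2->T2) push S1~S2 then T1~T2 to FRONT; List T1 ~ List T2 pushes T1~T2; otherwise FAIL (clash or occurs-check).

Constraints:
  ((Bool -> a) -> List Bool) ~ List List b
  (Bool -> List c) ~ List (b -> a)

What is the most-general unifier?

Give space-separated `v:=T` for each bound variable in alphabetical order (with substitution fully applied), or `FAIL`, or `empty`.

step 1: unify ((Bool -> a) -> List Bool) ~ List List b  [subst: {-} | 1 pending]
  clash: ((Bool -> a) -> List Bool) vs List List b

Answer: FAIL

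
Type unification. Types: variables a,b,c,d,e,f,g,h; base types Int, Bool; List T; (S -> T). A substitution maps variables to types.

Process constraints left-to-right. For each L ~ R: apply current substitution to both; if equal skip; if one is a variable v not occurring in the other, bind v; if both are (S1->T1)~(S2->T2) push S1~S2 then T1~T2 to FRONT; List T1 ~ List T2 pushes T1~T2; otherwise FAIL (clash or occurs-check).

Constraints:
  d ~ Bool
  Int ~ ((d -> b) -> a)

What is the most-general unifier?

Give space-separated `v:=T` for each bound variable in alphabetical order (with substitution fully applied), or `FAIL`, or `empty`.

Answer: FAIL

Derivation:
step 1: unify d ~ Bool  [subst: {-} | 1 pending]
  bind d := Bool
step 2: unify Int ~ ((Bool -> b) -> a)  [subst: {d:=Bool} | 0 pending]
  clash: Int vs ((Bool -> b) -> a)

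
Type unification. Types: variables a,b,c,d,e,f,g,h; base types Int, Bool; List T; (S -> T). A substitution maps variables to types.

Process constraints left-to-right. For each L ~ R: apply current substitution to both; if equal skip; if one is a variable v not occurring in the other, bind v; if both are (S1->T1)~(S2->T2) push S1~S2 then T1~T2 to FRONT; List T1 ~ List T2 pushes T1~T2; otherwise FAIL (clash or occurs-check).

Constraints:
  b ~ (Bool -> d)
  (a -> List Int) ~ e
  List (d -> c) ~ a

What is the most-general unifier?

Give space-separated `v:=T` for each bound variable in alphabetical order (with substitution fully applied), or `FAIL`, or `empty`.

step 1: unify b ~ (Bool -> d)  [subst: {-} | 2 pending]
  bind b := (Bool -> d)
step 2: unify (a -> List Int) ~ e  [subst: {b:=(Bool -> d)} | 1 pending]
  bind e := (a -> List Int)
step 3: unify List (d -> c) ~ a  [subst: {b:=(Bool -> d), e:=(a -> List Int)} | 0 pending]
  bind a := List (d -> c)

Answer: a:=List (d -> c) b:=(Bool -> d) e:=(List (d -> c) -> List Int)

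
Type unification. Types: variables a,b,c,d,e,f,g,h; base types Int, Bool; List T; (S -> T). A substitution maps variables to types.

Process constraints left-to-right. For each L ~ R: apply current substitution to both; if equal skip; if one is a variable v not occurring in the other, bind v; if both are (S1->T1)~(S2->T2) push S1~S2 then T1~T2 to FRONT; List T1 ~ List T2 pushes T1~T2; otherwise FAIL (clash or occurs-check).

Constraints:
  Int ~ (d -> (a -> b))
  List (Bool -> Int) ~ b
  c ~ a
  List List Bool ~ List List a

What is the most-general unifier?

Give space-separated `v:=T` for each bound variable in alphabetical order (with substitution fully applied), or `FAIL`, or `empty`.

step 1: unify Int ~ (d -> (a -> b))  [subst: {-} | 3 pending]
  clash: Int vs (d -> (a -> b))

Answer: FAIL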